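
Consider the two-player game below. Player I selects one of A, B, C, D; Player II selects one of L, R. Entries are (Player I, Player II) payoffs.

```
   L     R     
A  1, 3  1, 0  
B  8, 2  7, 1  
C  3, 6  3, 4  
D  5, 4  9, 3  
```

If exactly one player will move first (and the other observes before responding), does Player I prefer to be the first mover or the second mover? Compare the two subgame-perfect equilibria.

If Player I leads: Player II's best replies are A→L, B→L, C→L, D→L; Player I's induced payoffs 1, 8, 3, 5; outcome (B, L), payoffs (8, 2).
If Player II leads: Player I's best replies are L→B, R→D; Player II's induced payoffs 2, 3; outcome (D, R), payoffs (9, 3).
Player I gets 8 moving first and 9 moving second, so Player I prefers to move second.

second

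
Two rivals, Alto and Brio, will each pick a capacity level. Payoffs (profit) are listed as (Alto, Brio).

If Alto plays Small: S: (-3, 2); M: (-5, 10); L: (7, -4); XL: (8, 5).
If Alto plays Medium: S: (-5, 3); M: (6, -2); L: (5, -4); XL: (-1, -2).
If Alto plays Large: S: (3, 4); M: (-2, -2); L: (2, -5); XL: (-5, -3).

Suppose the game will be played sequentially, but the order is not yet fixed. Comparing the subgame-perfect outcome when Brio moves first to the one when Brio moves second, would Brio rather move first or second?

If Alto leads: Brio's best replies are Small→M, Medium→S, Large→S; Alto's induced payoffs -5, -5, 3; outcome (Large, S), payoffs (3, 4).
If Brio leads: Alto's best replies are S→Large, M→Medium, L→Small, XL→Small; Brio's induced payoffs 4, -2, -4, 5; outcome (Small, XL), payoffs (8, 5).
Brio gets 5 moving first and 4 moving second, so Brio prefers to move first.

first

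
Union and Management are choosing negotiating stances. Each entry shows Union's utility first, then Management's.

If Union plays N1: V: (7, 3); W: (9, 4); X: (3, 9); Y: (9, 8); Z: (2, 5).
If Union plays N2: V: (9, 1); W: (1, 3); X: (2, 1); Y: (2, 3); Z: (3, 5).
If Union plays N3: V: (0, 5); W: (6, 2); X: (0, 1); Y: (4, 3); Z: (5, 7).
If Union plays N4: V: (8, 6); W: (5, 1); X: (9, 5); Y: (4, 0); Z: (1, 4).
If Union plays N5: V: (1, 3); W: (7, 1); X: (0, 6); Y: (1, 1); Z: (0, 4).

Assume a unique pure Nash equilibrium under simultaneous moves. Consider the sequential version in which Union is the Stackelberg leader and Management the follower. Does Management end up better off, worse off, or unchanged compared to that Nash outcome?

Backward induction with Union moving first.
- N1: Management compares 3, 4, 9, 8, 5 and picks X; Union would get 3.
- N2: Management compares 1, 3, 1, 3, 5 and picks Z; Union would get 3.
- N3: Management compares 5, 2, 1, 3, 7 and picks Z; Union would get 5.
- N4: Management compares 6, 1, 5, 0, 4 and picks V; Union would get 8.
- N5: Management compares 3, 1, 6, 1, 4 and picks X; Union would get 0.
Union's induced payoffs are 3, 3, 5, 8, 0, so Union commits to N4. Subgame-perfect outcome: (N4, V) with payoffs (8, 6).
For the simultaneous game, intersect best replies.
Union's best replies: V→N2; W→N1; X→N4; Y→N1; Z→N3.
Management's best replies: N1→X; N2→Z; N3→Z; N4→V; N5→X.
Only (N3, Z) has each player best-responding; Nash payoffs (5, 7).
Management earns 6 sequentially versus 7 at the Nash outcome: worse off.

worse off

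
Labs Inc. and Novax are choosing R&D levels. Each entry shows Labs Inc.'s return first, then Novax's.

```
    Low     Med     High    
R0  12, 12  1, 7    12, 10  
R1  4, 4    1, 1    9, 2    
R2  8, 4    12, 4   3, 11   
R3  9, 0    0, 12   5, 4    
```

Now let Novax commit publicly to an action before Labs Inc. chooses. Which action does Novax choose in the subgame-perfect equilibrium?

Labs Inc. best-responds to each possible Novax move:
- Low: Labs Inc. compares 12, 4, 8, 9 and picks R0; Novax would get 12.
- Med: Labs Inc. compares 1, 1, 12, 0 and picks R2; Novax would get 4.
- High: Labs Inc. compares 12, 9, 3, 5 and picks R0; Novax would get 10.
Among 12, 4, 10, the best is 12 at Low. Subgame-perfect outcome: (R0, Low) with payoffs (12, 12).

Low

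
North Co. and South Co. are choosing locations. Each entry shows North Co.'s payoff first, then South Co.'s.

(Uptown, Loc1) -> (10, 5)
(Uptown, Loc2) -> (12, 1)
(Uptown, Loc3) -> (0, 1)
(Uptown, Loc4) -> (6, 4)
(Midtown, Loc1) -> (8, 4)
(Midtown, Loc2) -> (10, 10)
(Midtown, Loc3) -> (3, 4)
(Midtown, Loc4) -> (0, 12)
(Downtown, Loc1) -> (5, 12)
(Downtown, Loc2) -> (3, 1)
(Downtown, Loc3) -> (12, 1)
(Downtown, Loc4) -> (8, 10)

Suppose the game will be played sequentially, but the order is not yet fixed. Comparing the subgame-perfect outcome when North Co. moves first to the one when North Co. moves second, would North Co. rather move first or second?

first

If North Co. leads: South Co.'s best replies are Uptown→Loc1, Midtown→Loc4, Downtown→Loc1; North Co.'s induced payoffs 10, 0, 5; outcome (Uptown, Loc1), payoffs (10, 5).
If South Co. leads: North Co.'s best replies are Loc1→Uptown, Loc2→Uptown, Loc3→Downtown, Loc4→Downtown; South Co.'s induced payoffs 5, 1, 1, 10; outcome (Downtown, Loc4), payoffs (8, 10).
North Co. gets 10 moving first and 8 moving second, so North Co. prefers to move first.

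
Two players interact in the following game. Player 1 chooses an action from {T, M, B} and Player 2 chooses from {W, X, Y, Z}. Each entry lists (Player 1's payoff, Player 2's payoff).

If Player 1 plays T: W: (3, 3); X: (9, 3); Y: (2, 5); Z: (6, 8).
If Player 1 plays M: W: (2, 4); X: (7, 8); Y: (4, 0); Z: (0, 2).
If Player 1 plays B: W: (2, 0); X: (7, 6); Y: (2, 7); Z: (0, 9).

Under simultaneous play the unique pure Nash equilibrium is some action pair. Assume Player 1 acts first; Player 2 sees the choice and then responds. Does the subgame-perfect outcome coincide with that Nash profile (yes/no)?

Solve by backward induction (Player 1 leads).
- T → Player 2 plays Z (best of 3, 3, 5, 8); Player 1 gets 6.
- M → Player 2 plays X (best of 4, 8, 0, 2); Player 1 gets 7.
- B → Player 2 plays Z (best of 0, 6, 7, 9); Player 1 gets 0.
Maximizing over 6, 7, 0, Player 1 chooses M. Subgame-perfect outcome: (M, X) with payoffs (7, 8).
Now find the simultaneous Nash equilibrium.
Player 1's best replies: W→T; X→T; Y→M; Z→T.
Player 2's best replies: T→Z; M→X; B→Z.
The unique mutual best reply is (T, Z), giving (6, 8).
Sequential outcome (M, X) differs from the Nash profile (T, Z).

no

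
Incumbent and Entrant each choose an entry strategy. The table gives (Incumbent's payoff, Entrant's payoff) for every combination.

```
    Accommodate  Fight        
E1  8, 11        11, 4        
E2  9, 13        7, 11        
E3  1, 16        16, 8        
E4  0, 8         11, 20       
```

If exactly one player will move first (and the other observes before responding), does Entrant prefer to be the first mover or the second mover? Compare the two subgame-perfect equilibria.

If Incumbent leads: Entrant's best replies are E1→Accommodate, E2→Accommodate, E3→Accommodate, E4→Fight; Incumbent's induced payoffs 8, 9, 1, 11; outcome (E4, Fight), payoffs (11, 20).
If Entrant leads: Incumbent's best replies are Accommodate→E2, Fight→E3; Entrant's induced payoffs 13, 8; outcome (E2, Accommodate), payoffs (9, 13).
Entrant gets 13 moving first and 20 moving second, so Entrant prefers to move second.

second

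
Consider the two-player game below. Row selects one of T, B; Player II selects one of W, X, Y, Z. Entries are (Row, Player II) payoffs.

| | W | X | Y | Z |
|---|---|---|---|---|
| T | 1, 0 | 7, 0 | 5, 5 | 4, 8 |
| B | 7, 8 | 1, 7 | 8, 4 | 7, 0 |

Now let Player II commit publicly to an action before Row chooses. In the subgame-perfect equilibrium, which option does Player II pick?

Backward induction with Player II moving first.
- W: Row compares 1, 7 and picks B; Player II would get 8.
- X: Row compares 7, 1 and picks T; Player II would get 0.
- Y: Row compares 5, 8 and picks B; Player II would get 4.
- Z: Row compares 4, 7 and picks B; Player II would get 0.
Maximizing over 8, 0, 4, 0, Player II chooses W. Subgame-perfect outcome: (B, W) with payoffs (7, 8).

W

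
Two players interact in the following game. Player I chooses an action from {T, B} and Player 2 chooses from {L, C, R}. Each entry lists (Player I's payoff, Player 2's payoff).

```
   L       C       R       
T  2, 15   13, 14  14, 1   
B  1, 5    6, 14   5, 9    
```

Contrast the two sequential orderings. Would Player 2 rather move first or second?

If Player I leads: Player 2's best replies are T→L, B→C; Player I's induced payoffs 2, 6; outcome (B, C), payoffs (6, 14).
If Player 2 leads: Player I's best replies are L→T, C→T, R→T; Player 2's induced payoffs 15, 14, 1; outcome (T, L), payoffs (2, 15).
Player 2 gets 15 moving first and 14 moving second, so Player 2 prefers to move first.

first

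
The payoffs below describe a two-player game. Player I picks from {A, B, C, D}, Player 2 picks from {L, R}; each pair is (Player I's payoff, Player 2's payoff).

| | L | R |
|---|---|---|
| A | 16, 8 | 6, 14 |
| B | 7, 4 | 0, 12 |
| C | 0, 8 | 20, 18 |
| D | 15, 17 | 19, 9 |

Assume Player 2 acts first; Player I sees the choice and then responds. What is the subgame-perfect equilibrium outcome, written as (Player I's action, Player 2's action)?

Player I best-responds to each possible Player 2 move:
- L: BR = A, leader payoff 8.
- R: BR = C, leader payoff 18.
Among 8, 18, the best is 18 at R. Subgame-perfect outcome: (C, R) with payoffs (20, 18).

(C, R)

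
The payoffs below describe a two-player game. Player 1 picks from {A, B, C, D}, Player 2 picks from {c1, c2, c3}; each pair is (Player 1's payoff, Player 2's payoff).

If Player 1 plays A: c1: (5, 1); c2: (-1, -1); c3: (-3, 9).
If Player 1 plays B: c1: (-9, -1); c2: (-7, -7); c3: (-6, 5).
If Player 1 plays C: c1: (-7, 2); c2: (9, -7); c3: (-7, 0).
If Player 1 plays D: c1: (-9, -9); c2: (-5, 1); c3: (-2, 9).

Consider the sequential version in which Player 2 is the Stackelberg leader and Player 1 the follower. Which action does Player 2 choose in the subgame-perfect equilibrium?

c3

Work backward from Player 1's decision.
- c1: BR = A, leader payoff 1.
- c2: BR = C, leader payoff -7.
- c3: BR = D, leader payoff 9.
Among 1, -7, 9, the best is 9 at c3. Subgame-perfect outcome: (D, c3) with payoffs (-2, 9).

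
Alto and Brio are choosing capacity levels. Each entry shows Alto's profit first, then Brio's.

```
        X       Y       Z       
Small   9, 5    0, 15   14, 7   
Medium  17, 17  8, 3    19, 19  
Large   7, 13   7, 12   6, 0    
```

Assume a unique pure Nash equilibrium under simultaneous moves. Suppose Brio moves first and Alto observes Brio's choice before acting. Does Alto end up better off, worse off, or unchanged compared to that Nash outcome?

Work backward from Alto's decision.
- X → Alto plays Medium (best of 9, 17, 7); Brio gets 17.
- Y → Alto plays Medium (best of 0, 8, 7); Brio gets 3.
- Z → Alto plays Medium (best of 14, 19, 6); Brio gets 19.
Brio's induced payoffs are 17, 3, 19, so Brio commits to Z. Subgame-perfect outcome: (Medium, Z) with payoffs (19, 19).
Under simultaneous play:
Alto's best replies: X→Medium; Y→Medium; Z→Medium.
Brio's best replies: Small→Y; Medium→Z; Large→X.
Only (Medium, Z) has each player best-responding; Nash payoffs (19, 19).
Alto earns 19 sequentially versus 19 at the Nash outcome: unchanged.

unchanged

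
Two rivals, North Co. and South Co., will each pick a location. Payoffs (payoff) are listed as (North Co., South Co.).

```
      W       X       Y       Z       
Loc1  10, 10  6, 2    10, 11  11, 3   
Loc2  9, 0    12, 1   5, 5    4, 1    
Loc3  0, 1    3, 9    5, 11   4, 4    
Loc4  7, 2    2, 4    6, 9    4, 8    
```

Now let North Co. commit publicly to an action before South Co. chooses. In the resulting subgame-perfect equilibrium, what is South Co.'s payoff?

11

South Co. best-responds to each possible North Co. move:
- Loc1: South Co. compares 10, 2, 11, 3 and picks Y; North Co. would get 10.
- Loc2: South Co. compares 0, 1, 5, 1 and picks Y; North Co. would get 5.
- Loc3: South Co. compares 1, 9, 11, 4 and picks Y; North Co. would get 5.
- Loc4: South Co. compares 2, 4, 9, 8 and picks Y; North Co. would get 6.
Maximizing over 10, 5, 5, 6, North Co. chooses Loc1. Subgame-perfect outcome: (Loc1, Y) with payoffs (10, 11).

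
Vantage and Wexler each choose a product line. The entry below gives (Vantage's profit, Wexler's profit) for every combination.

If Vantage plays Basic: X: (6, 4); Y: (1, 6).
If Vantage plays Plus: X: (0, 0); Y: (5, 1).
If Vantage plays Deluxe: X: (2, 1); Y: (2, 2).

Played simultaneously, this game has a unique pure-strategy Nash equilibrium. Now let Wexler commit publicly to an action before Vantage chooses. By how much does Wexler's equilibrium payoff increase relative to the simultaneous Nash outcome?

Backward induction with Wexler moving first.
- X → Vantage plays Basic (best of 6, 0, 2); Wexler gets 4.
- Y → Vantage plays Plus (best of 1, 5, 2); Wexler gets 1.
Wexler's induced payoffs are 4, 1, so Wexler commits to X. Subgame-perfect outcome: (Basic, X) with payoffs (6, 4).
Now find the simultaneous Nash equilibrium.
Vantage's best replies: X→Basic; Y→Plus.
Wexler's best replies: Basic→Y; Plus→Y; Deluxe→Y.
The unique mutual best reply is (Plus, Y), giving (5, 1).
Wexler's commitment gain: 4 − 1 = 3.

3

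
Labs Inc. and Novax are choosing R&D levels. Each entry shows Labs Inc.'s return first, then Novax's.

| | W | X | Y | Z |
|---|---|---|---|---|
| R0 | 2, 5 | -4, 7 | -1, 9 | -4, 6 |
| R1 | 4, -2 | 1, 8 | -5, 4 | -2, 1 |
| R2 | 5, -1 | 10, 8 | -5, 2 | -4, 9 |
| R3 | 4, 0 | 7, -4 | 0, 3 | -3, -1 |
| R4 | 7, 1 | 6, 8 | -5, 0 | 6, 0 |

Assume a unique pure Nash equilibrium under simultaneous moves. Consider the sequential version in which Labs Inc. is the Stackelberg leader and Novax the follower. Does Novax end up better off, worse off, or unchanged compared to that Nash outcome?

Solve by backward induction (Labs Inc. leads).
- R0: Novax compares 5, 7, 9, 6 and picks Y; Labs Inc. would get -1.
- R1: Novax compares -2, 8, 4, 1 and picks X; Labs Inc. would get 1.
- R2: Novax compares -1, 8, 2, 9 and picks Z; Labs Inc. would get -4.
- R3: Novax compares 0, -4, 3, -1 and picks Y; Labs Inc. would get 0.
- R4: Novax compares 1, 8, 0, 0 and picks X; Labs Inc. would get 6.
Among -1, 1, -4, 0, 6, the best is 6 at R4. Subgame-perfect outcome: (R4, X) with payoffs (6, 8).
Under simultaneous play:
Labs Inc.'s best replies: W→R4; X→R2; Y→R3; Z→R4.
Novax's best replies: R0→Y; R1→X; R2→Z; R3→Y; R4→X.
Only (R3, Y) has each player best-responding; Nash payoffs (0, 3).
Novax earns 8 sequentially versus 3 at the Nash outcome: better off.

better off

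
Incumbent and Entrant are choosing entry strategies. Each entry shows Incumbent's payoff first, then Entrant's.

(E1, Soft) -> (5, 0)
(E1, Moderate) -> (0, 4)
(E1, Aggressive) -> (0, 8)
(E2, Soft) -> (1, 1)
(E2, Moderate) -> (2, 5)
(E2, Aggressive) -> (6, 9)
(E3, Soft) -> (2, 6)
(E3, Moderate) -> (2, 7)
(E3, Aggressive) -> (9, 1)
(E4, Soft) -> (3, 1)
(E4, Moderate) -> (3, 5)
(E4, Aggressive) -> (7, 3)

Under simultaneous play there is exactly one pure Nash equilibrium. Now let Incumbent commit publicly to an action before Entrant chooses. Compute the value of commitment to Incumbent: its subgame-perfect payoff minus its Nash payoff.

3

Solve by backward induction (Incumbent leads).
- E1 → Entrant plays Aggressive (best of 0, 4, 8); Incumbent gets 0.
- E2 → Entrant plays Aggressive (best of 1, 5, 9); Incumbent gets 6.
- E3 → Entrant plays Moderate (best of 6, 7, 1); Incumbent gets 2.
- E4 → Entrant plays Moderate (best of 1, 5, 3); Incumbent gets 3.
Incumbent's induced payoffs are 0, 6, 2, 3, so Incumbent commits to E2. Subgame-perfect outcome: (E2, Aggressive) with payoffs (6, 9).
Now find the simultaneous Nash equilibrium.
Incumbent's best replies: Soft→E1; Moderate→E4; Aggressive→E3.
Entrant's best replies: E1→Aggressive; E2→Aggressive; E3→Moderate; E4→Moderate.
Only (E4, Moderate) has each player best-responding; Nash payoffs (3, 5).
Incumbent's commitment gain: 6 − 3 = 3.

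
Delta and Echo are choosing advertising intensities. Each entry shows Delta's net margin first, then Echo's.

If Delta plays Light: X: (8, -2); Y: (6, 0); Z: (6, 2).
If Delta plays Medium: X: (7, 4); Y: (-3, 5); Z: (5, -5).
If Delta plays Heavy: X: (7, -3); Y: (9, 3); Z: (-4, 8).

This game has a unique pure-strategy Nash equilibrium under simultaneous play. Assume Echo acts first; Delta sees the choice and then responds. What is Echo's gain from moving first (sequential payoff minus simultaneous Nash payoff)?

Backward induction with Echo moving first.
- X: BR = Light, leader payoff -2.
- Y: BR = Heavy, leader payoff 3.
- Z: BR = Light, leader payoff 2.
Maximizing over -2, 3, 2, Echo chooses Y. Subgame-perfect outcome: (Heavy, Y) with payoffs (9, 3).
Under simultaneous play:
Delta's best replies: X→Light; Y→Heavy; Z→Light.
Echo's best replies: Light→Z; Medium→Y; Heavy→Z.
Only (Light, Z) has each player best-responding; Nash payoffs (6, 2).
Echo's commitment gain: 3 − 2 = 1.

1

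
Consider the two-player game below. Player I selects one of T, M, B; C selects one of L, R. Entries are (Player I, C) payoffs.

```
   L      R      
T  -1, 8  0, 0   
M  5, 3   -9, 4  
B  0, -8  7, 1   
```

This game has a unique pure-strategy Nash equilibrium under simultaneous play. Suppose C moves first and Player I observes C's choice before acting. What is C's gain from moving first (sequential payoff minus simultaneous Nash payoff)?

Work backward from Player I's decision.
- L: Player I compares -1, 5, 0 and picks M; C would get 3.
- R: Player I compares 0, -9, 7 and picks B; C would get 1.
C's induced payoffs are 3, 1, so C commits to L. Subgame-perfect outcome: (M, L) with payoffs (5, 3).
Now find the simultaneous Nash equilibrium.
Player I's best replies: L→M; R→B.
C's best replies: T→L; M→R; B→R.
The unique mutual best reply is (B, R), giving (7, 1).
C's commitment gain: 3 − 1 = 2.

2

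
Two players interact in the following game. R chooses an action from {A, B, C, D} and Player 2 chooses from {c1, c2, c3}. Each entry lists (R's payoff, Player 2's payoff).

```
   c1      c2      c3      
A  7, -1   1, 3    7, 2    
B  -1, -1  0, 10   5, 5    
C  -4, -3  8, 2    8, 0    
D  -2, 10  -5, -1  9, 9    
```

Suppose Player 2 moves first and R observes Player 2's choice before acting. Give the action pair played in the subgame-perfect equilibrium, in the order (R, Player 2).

Backward induction with Player 2 moving first.
- c1: R compares 7, -1, -4, -2 and picks A; Player 2 would get -1.
- c2: R compares 1, 0, 8, -5 and picks C; Player 2 would get 2.
- c3: R compares 7, 5, 8, 9 and picks D; Player 2 would get 9.
Maximizing over -1, 2, 9, Player 2 chooses c3. Subgame-perfect outcome: (D, c3) with payoffs (9, 9).

(D, c3)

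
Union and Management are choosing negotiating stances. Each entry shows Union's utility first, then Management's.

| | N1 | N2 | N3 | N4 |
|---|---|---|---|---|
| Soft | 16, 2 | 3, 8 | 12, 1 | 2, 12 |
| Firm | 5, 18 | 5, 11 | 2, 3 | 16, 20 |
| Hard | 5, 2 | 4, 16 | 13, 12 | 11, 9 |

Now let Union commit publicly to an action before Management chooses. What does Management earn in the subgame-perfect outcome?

Management best-responds to each possible Union move:
- Soft: Management compares 2, 8, 1, 12 and picks N4; Union would get 2.
- Firm: Management compares 18, 11, 3, 20 and picks N4; Union would get 16.
- Hard: Management compares 2, 16, 12, 9 and picks N2; Union would get 4.
Maximizing over 2, 16, 4, Union chooses Firm. Subgame-perfect outcome: (Firm, N4) with payoffs (16, 20).

20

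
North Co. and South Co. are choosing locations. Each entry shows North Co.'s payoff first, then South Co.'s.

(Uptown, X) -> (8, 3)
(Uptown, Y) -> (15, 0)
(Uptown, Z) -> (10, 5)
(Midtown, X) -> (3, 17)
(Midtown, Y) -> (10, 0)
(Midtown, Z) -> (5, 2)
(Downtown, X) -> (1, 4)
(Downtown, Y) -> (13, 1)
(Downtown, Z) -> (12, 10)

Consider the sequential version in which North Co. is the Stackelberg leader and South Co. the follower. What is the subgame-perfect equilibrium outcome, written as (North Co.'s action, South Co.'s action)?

South Co. best-responds to each possible North Co. move:
- Uptown: South Co. compares 3, 0, 5 and picks Z; North Co. would get 10.
- Midtown: South Co. compares 17, 0, 2 and picks X; North Co. would get 3.
- Downtown: South Co. compares 4, 1, 10 and picks Z; North Co. would get 12.
Maximizing over 10, 3, 12, North Co. chooses Downtown. Subgame-perfect outcome: (Downtown, Z) with payoffs (12, 10).

(Downtown, Z)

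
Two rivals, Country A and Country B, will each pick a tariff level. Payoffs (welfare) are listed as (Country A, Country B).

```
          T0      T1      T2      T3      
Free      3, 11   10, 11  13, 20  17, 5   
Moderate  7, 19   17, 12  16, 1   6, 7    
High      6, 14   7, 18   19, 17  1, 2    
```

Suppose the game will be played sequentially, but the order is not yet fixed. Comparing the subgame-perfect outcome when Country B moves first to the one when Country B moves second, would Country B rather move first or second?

If Country A leads: Country B's best replies are Free→T2, Moderate→T0, High→T1; Country A's induced payoffs 13, 7, 7; outcome (Free, T2), payoffs (13, 20).
If Country B leads: Country A's best replies are T0→Moderate, T1→Moderate, T2→High, T3→Free; Country B's induced payoffs 19, 12, 17, 5; outcome (Moderate, T0), payoffs (7, 19).
Country B gets 19 moving first and 20 moving second, so Country B prefers to move second.

second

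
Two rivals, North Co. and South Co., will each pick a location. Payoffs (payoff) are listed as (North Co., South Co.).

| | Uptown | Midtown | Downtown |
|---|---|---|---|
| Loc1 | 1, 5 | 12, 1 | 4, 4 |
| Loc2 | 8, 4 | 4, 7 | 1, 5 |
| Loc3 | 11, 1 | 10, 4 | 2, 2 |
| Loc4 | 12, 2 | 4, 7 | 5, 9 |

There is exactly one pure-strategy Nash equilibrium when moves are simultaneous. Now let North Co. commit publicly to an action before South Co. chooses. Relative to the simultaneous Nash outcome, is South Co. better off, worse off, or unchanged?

worse off

Work backward from South Co.'s decision.
- Loc1 → South Co. plays Uptown (best of 5, 1, 4); North Co. gets 1.
- Loc2 → South Co. plays Midtown (best of 4, 7, 5); North Co. gets 4.
- Loc3 → South Co. plays Midtown (best of 1, 4, 2); North Co. gets 10.
- Loc4 → South Co. plays Downtown (best of 2, 7, 9); North Co. gets 5.
North Co.'s induced payoffs are 1, 4, 10, 5, so North Co. commits to Loc3. Subgame-perfect outcome: (Loc3, Midtown) with payoffs (10, 4).
Now find the simultaneous Nash equilibrium.
North Co.'s best replies: Uptown→Loc4; Midtown→Loc1; Downtown→Loc4.
South Co.'s best replies: Loc1→Uptown; Loc2→Midtown; Loc3→Midtown; Loc4→Downtown.
Only (Loc4, Downtown) has each player best-responding; Nash payoffs (5, 9).
South Co. earns 4 sequentially versus 9 at the Nash outcome: worse off.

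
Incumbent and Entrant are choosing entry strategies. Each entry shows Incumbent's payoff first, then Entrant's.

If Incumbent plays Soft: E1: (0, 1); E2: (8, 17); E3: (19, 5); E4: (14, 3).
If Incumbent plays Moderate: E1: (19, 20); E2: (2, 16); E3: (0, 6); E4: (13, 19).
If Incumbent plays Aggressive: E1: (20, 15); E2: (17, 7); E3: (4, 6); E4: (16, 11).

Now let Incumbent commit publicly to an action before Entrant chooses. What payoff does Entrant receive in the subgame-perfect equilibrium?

Solve by backward induction (Incumbent leads).
- Soft → Entrant plays E2 (best of 1, 17, 5, 3); Incumbent gets 8.
- Moderate → Entrant plays E1 (best of 20, 16, 6, 19); Incumbent gets 19.
- Aggressive → Entrant plays E1 (best of 15, 7, 6, 11); Incumbent gets 20.
Among 8, 19, 20, the best is 20 at Aggressive. Subgame-perfect outcome: (Aggressive, E1) with payoffs (20, 15).

15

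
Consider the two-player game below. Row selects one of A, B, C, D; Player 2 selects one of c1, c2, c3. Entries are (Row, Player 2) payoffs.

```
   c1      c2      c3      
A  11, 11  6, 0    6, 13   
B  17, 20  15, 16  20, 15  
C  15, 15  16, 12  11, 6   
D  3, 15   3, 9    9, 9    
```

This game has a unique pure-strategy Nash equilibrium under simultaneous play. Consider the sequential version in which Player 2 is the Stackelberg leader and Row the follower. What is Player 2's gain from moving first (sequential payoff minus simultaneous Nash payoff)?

0

Backward induction with Player 2 moving first.
- c1 → Row plays B (best of 11, 17, 15, 3); Player 2 gets 20.
- c2 → Row plays C (best of 6, 15, 16, 3); Player 2 gets 12.
- c3 → Row plays B (best of 6, 20, 11, 9); Player 2 gets 15.
Player 2's induced payoffs are 20, 12, 15, so Player 2 commits to c1. Subgame-perfect outcome: (B, c1) with payoffs (17, 20).
Now find the simultaneous Nash equilibrium.
Row's best replies: c1→B; c2→C; c3→B.
Player 2's best replies: A→c3; B→c1; C→c1; D→c1.
Only (B, c1) has each player best-responding; Nash payoffs (17, 20).
Player 2's commitment gain: 20 − 20 = 0.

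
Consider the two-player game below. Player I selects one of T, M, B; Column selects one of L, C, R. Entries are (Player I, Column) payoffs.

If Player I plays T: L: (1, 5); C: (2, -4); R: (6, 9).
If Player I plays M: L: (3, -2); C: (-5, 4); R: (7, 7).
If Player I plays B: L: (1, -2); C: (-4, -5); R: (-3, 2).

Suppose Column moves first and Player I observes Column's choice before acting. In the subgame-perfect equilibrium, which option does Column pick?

Work backward from Player I's decision.
- L: Player I compares 1, 3, 1 and picks M; Column would get -2.
- C: Player I compares 2, -5, -4 and picks T; Column would get -4.
- R: Player I compares 6, 7, -3 and picks M; Column would get 7.
Column's induced payoffs are -2, -4, 7, so Column commits to R. Subgame-perfect outcome: (M, R) with payoffs (7, 7).

R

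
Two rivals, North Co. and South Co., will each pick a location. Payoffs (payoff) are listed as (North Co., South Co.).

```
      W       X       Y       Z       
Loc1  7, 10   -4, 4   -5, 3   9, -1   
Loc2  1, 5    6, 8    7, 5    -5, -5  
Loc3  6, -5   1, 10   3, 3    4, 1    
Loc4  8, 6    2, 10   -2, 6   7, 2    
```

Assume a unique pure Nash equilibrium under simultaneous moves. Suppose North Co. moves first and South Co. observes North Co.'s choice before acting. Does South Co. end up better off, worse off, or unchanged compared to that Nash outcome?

Solve by backward induction (North Co. leads).
- Loc1 → South Co. plays W (best of 10, 4, 3, -1); North Co. gets 7.
- Loc2 → South Co. plays X (best of 5, 8, 5, -5); North Co. gets 6.
- Loc3 → South Co. plays X (best of -5, 10, 3, 1); North Co. gets 1.
- Loc4 → South Co. plays X (best of 6, 10, 6, 2); North Co. gets 2.
Among 7, 6, 1, 2, the best is 7 at Loc1. Subgame-perfect outcome: (Loc1, W) with payoffs (7, 10).
For the simultaneous game, intersect best replies.
North Co.'s best replies: W→Loc4; X→Loc2; Y→Loc2; Z→Loc1.
South Co.'s best replies: Loc1→W; Loc2→X; Loc3→X; Loc4→X.
Only (Loc2, X) has each player best-responding; Nash payoffs (6, 8).
South Co. earns 10 sequentially versus 8 at the Nash outcome: better off.

better off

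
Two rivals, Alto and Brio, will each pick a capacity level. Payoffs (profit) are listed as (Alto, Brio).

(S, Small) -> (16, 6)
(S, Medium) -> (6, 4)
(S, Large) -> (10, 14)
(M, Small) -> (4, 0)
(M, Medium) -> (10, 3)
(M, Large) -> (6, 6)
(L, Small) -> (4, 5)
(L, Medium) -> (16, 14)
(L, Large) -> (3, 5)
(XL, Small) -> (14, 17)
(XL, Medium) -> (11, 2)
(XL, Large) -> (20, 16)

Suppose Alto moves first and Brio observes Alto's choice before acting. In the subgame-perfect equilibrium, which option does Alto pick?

Solve by backward induction (Alto leads).
- S: BR = Large, leader payoff 10.
- M: BR = Large, leader payoff 6.
- L: BR = Medium, leader payoff 16.
- XL: BR = Small, leader payoff 14.
Among 10, 6, 16, 14, the best is 16 at L. Subgame-perfect outcome: (L, Medium) with payoffs (16, 14).

L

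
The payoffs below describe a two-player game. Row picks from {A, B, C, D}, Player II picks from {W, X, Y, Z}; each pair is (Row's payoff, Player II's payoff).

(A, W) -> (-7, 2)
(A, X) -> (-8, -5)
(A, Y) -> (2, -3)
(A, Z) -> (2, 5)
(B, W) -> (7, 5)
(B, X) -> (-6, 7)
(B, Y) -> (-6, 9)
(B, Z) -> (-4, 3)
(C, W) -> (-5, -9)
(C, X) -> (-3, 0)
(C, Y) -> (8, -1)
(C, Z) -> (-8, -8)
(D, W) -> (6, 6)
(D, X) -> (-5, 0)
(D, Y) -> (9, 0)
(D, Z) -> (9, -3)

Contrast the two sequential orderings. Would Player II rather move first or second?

second

If Row leads: Player II's best replies are A→Z, B→Y, C→X, D→W; Row's induced payoffs 2, -6, -3, 6; outcome (D, W), payoffs (6, 6).
If Player II leads: Row's best replies are W→B, X→C, Y→D, Z→D; Player II's induced payoffs 5, 0, 0, -3; outcome (B, W), payoffs (7, 5).
Player II gets 5 moving first and 6 moving second, so Player II prefers to move second.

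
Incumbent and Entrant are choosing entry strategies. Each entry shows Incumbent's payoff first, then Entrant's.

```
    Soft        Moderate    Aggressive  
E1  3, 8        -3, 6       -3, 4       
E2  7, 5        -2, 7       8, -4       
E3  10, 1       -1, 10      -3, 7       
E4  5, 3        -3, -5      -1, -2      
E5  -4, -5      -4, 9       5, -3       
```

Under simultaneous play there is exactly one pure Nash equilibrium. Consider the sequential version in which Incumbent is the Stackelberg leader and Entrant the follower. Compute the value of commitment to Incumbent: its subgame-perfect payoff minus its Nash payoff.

6

Work backward from Entrant's decision.
- E1: BR = Soft, leader payoff 3.
- E2: BR = Moderate, leader payoff -2.
- E3: BR = Moderate, leader payoff -1.
- E4: BR = Soft, leader payoff 5.
- E5: BR = Moderate, leader payoff -4.
Maximizing over 3, -2, -1, 5, -4, Incumbent chooses E4. Subgame-perfect outcome: (E4, Soft) with payoffs (5, 3).
Now find the simultaneous Nash equilibrium.
Incumbent's best replies: Soft→E3; Moderate→E3; Aggressive→E2.
Entrant's best replies: E1→Soft; E2→Moderate; E3→Moderate; E4→Soft; E5→Moderate.
Only (E3, Moderate) has each player best-responding; Nash payoffs (-1, 10).
Incumbent's commitment gain: 5 − -1 = 6.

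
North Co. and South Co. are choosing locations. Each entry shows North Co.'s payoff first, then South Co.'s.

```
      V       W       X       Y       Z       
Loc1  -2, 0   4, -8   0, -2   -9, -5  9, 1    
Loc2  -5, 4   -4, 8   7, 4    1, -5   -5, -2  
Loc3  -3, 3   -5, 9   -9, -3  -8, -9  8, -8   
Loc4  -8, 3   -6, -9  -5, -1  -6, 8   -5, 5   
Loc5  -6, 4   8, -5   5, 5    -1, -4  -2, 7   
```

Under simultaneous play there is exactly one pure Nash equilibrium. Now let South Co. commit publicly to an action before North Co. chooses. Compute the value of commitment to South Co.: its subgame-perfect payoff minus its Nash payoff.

3

Solve by backward induction (South Co. leads).
- V → North Co. plays Loc1 (best of -2, -5, -3, -8, -6); South Co. gets 0.
- W → North Co. plays Loc5 (best of 4, -4, -5, -6, 8); South Co. gets -5.
- X → North Co. plays Loc2 (best of 0, 7, -9, -5, 5); South Co. gets 4.
- Y → North Co. plays Loc2 (best of -9, 1, -8, -6, -1); South Co. gets -5.
- Z → North Co. plays Loc1 (best of 9, -5, 8, -5, -2); South Co. gets 1.
Maximizing over 0, -5, 4, -5, 1, South Co. chooses X. Subgame-perfect outcome: (Loc2, X) with payoffs (7, 4).
For the simultaneous game, intersect best replies.
North Co.'s best replies: V→Loc1; W→Loc5; X→Loc2; Y→Loc2; Z→Loc1.
South Co.'s best replies: Loc1→Z; Loc2→W; Loc3→W; Loc4→Y; Loc5→Z.
Only (Loc1, Z) has each player best-responding; Nash payoffs (9, 1).
South Co.'s commitment gain: 4 − 1 = 3.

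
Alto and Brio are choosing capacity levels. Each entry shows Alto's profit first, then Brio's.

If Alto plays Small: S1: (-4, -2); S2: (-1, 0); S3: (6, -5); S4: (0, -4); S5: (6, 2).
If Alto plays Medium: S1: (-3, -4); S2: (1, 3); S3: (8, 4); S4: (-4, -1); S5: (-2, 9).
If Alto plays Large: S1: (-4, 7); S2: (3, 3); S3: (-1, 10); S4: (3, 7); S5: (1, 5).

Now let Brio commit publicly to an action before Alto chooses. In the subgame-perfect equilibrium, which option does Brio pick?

S4

Work backward from Alto's decision.
- S1: Alto compares -4, -3, -4 and picks Medium; Brio would get -4.
- S2: Alto compares -1, 1, 3 and picks Large; Brio would get 3.
- S3: Alto compares 6, 8, -1 and picks Medium; Brio would get 4.
- S4: Alto compares 0, -4, 3 and picks Large; Brio would get 7.
- S5: Alto compares 6, -2, 1 and picks Small; Brio would get 2.
Brio's induced payoffs are -4, 3, 4, 7, 2, so Brio commits to S4. Subgame-perfect outcome: (Large, S4) with payoffs (3, 7).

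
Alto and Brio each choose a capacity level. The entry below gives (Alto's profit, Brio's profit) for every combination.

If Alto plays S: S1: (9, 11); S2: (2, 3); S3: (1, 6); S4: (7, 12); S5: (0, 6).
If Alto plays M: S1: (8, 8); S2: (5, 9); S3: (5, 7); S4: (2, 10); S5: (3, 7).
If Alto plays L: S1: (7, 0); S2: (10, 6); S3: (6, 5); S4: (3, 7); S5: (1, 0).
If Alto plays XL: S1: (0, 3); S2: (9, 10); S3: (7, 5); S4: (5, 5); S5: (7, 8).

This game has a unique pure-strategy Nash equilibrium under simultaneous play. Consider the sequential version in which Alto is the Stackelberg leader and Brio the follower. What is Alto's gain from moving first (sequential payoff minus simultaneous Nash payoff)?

2

Work backward from Brio's decision.
- S → Brio plays S4 (best of 11, 3, 6, 12, 6); Alto gets 7.
- M → Brio plays S4 (best of 8, 9, 7, 10, 7); Alto gets 2.
- L → Brio plays S4 (best of 0, 6, 5, 7, 0); Alto gets 3.
- XL → Brio plays S2 (best of 3, 10, 5, 5, 8); Alto gets 9.
Alto's induced payoffs are 7, 2, 3, 9, so Alto commits to XL. Subgame-perfect outcome: (XL, S2) with payoffs (9, 10).
Under simultaneous play:
Alto's best replies: S1→S; S2→L; S3→XL; S4→S; S5→XL.
Brio's best replies: S→S4; M→S4; L→S4; XL→S2.
Only (S, S4) has each player best-responding; Nash payoffs (7, 12).
Alto's commitment gain: 9 − 7 = 2.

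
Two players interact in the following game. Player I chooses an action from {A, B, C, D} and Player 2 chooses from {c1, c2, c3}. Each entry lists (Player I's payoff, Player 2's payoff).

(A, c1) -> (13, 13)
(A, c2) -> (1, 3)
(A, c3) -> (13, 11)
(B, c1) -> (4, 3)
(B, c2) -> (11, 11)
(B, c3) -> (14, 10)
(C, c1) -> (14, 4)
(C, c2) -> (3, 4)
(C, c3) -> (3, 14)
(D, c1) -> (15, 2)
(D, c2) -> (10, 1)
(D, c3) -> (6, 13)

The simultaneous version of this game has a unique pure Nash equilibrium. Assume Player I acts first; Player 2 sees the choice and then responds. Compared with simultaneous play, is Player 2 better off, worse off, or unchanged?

better off

Player 2 best-responds to each possible Player I move:
- A: Player 2 compares 13, 3, 11 and picks c1; Player I would get 13.
- B: Player 2 compares 3, 11, 10 and picks c2; Player I would get 11.
- C: Player 2 compares 4, 4, 14 and picks c3; Player I would get 3.
- D: Player 2 compares 2, 1, 13 and picks c3; Player I would get 6.
Maximizing over 13, 11, 3, 6, Player I chooses A. Subgame-perfect outcome: (A, c1) with payoffs (13, 13).
Now find the simultaneous Nash equilibrium.
Player I's best replies: c1→D; c2→B; c3→B.
Player 2's best replies: A→c1; B→c2; C→c3; D→c3.
The unique mutual best reply is (B, c2), giving (11, 11).
Player 2 earns 13 sequentially versus 11 at the Nash outcome: better off.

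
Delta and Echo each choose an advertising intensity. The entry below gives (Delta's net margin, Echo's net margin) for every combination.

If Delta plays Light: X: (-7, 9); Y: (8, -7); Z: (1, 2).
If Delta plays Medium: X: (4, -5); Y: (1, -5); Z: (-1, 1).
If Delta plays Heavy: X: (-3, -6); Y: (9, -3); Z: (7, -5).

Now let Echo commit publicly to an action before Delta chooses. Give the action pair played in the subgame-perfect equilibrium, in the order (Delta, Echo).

(Heavy, Y)

Work backward from Delta's decision.
- X → Delta plays Medium (best of -7, 4, -3); Echo gets -5.
- Y → Delta plays Heavy (best of 8, 1, 9); Echo gets -3.
- Z → Delta plays Heavy (best of 1, -1, 7); Echo gets -5.
Maximizing over -5, -3, -5, Echo chooses Y. Subgame-perfect outcome: (Heavy, Y) with payoffs (9, -3).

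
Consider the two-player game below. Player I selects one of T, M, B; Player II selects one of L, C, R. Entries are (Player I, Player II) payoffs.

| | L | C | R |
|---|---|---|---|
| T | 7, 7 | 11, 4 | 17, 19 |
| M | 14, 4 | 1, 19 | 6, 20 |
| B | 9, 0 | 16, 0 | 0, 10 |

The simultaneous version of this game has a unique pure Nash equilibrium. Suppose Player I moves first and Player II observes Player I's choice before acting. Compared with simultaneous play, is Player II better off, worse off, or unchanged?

unchanged

Player II best-responds to each possible Player I move:
- T → Player II plays R (best of 7, 4, 19); Player I gets 17.
- M → Player II plays R (best of 4, 19, 20); Player I gets 6.
- B → Player II plays R (best of 0, 0, 10); Player I gets 0.
Among 17, 6, 0, the best is 17 at T. Subgame-perfect outcome: (T, R) with payoffs (17, 19).
For the simultaneous game, intersect best replies.
Player I's best replies: L→M; C→B; R→T.
Player II's best replies: T→R; M→R; B→R.
Only (T, R) has each player best-responding; Nash payoffs (17, 19).
Player II earns 19 sequentially versus 19 at the Nash outcome: unchanged.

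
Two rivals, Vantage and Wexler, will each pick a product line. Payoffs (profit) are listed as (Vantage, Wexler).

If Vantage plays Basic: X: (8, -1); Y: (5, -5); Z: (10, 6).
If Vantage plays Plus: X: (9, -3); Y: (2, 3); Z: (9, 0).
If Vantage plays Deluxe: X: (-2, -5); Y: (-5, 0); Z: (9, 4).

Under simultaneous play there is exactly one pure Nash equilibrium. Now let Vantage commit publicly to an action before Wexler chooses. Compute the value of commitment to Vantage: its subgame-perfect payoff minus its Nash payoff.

Wexler best-responds to each possible Vantage move:
- Basic → Wexler plays Z (best of -1, -5, 6); Vantage gets 10.
- Plus → Wexler plays Y (best of -3, 3, 0); Vantage gets 2.
- Deluxe → Wexler plays Z (best of -5, 0, 4); Vantage gets 9.
Among 10, 2, 9, the best is 10 at Basic. Subgame-perfect outcome: (Basic, Z) with payoffs (10, 6).
Now find the simultaneous Nash equilibrium.
Vantage's best replies: X→Plus; Y→Basic; Z→Basic.
Wexler's best replies: Basic→Z; Plus→Y; Deluxe→Z.
The unique mutual best reply is (Basic, Z), giving (10, 6).
Vantage's commitment gain: 10 − 10 = 0.

0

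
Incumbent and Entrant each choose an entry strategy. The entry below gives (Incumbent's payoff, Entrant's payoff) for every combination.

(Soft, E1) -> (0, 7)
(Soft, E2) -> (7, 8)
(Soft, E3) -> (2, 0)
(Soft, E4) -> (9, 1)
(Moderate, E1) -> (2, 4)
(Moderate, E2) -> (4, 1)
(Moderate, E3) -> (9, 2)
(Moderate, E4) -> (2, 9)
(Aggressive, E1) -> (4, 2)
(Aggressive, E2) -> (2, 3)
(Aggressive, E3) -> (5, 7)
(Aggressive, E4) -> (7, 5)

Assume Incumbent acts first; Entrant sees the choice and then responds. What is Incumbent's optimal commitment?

Work backward from Entrant's decision.
- Soft: Entrant compares 7, 8, 0, 1 and picks E2; Incumbent would get 7.
- Moderate: Entrant compares 4, 1, 2, 9 and picks E4; Incumbent would get 2.
- Aggressive: Entrant compares 2, 3, 7, 5 and picks E3; Incumbent would get 5.
Incumbent's induced payoffs are 7, 2, 5, so Incumbent commits to Soft. Subgame-perfect outcome: (Soft, E2) with payoffs (7, 8).

Soft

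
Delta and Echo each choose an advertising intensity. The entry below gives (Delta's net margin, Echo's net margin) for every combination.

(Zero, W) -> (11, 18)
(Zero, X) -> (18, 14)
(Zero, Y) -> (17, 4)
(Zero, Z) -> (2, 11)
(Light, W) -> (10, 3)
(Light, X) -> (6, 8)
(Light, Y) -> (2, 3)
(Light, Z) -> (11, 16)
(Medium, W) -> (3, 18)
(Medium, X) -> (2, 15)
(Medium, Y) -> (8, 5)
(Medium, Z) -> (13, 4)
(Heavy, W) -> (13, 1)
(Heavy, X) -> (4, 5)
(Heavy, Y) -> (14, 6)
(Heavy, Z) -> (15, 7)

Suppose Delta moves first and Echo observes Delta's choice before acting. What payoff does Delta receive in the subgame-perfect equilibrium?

15

Echo best-responds to each possible Delta move:
- Zero → Echo plays W (best of 18, 14, 4, 11); Delta gets 11.
- Light → Echo plays Z (best of 3, 8, 3, 16); Delta gets 11.
- Medium → Echo plays W (best of 18, 15, 5, 4); Delta gets 3.
- Heavy → Echo plays Z (best of 1, 5, 6, 7); Delta gets 15.
Among 11, 11, 3, 15, the best is 15 at Heavy. Subgame-perfect outcome: (Heavy, Z) with payoffs (15, 7).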